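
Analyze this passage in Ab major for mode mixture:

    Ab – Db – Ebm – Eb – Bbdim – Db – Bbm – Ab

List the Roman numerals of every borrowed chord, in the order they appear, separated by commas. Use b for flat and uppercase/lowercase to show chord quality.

v, ii°

The diatonic triads in Ab major are Ab, Bbm, Cm, Db, Eb, Fm, Gdim. Ab, Db, Eb and Bbm all belong to that set. Ebm (Eb–Gb–Bb) is not: scale degree 5 in Ab major carries Eb (V). In Ab minor the chord on that degree is Ebm, so here it functions as v, borrowed from the parallel minor. Bbdim (Bb–Db–Fb) is not: scale degree 2 in Ab major carries Bbm (ii). In Ab minor the chord on that degree is Bbdim, so here it functions as ii°, borrowed from the parallel minor.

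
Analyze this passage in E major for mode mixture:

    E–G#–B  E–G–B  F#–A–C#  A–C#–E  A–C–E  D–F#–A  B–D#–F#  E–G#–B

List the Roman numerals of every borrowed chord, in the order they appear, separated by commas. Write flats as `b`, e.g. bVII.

i, iv, bVII

In E major the diatonic chords are E, F#m, G#m, A, B, C#m, D#dim. Of the given chords, E–G#–B = E, F#–A–C# = F#m, A–C#–E = A and B–D#–F# = B are diatonic. E–G–B doesn't fit — on degree 1 E major would have E (I). Em is the degree-1 chord of E minor, so it is the borrowed i. But A–C–E is foreign: the diatonic IV on degree 4 is A, whereas Am comes from E minor. It is labeled iv. D–F#–A is not: scale degree 7 in E major carries D#dim (vii°). In E minor the chord on that degree is D, so here it functions as bVII, borrowed from the parallel minor.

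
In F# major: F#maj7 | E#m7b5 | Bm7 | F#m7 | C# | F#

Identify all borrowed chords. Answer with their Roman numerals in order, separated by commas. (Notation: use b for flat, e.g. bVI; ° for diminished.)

F# major has the diatonic set F#, G#m, A#m, B, C#, D#m, E#dim. F#maj7, E#m7b5, C# and F# are all diatonic. But Bm7 (B–D–F#–A) is foreign: the diatonic IV on degree 4 is B, whereas Bm7 comes from F# minor. It is labeled iv7. F#m7 (F#–A–C#–E) doesn't fit — on degree 1 F# major would have F# (I). F#m7 is the degree-1 chord of F# minor, so it is the borrowed i7.

iv7, i7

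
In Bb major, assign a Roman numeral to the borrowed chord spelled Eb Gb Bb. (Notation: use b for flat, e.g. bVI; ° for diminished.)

Eb is scale degree 4 in Bb major. The diatonic chord on degree 4 would be Eb (IV), but Eb–Gb–Bb is the minor chord from Bb minor. As a borrowed chord it is labeled iv.

iv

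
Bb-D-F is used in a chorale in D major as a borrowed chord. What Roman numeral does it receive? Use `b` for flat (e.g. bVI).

Bb is the lowered form of scale degree 6 in D major (the diatonic degree 6 is B). Diatonically D major has Bm (vi) on that degree; Bb–D–F is instead the major chord native to D minor, so it takes the label bVI.

bVI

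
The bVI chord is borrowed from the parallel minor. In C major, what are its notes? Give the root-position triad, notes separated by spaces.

Ab C Eb

Scale degree 6 in C major is A. bVI uses the lowered form, Ab, taken from C minor. Building the major chord from the parallel minor on Ab: Ab–C–Eb.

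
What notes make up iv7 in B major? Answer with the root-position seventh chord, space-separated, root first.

E G B D

iv7 is built on scale degree 4, which is E in both B major and its parallel. Building the minor-seventh chord from the parallel minor on E: E–G–B–D.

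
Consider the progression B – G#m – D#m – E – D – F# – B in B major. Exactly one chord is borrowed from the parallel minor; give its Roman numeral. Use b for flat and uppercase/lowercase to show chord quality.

In B major the diatonic chords are B, C#m, D#m, E, F#, G#m, A#dim. B, G#m, D#m, E and F# all belong to that set. But D (D–F#–A) is foreign: the diatonic iii on degree 3 is D#m, whereas D comes from B minor. It is labeled bIII.

bIII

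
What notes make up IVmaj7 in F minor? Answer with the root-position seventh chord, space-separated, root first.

Bb D F A

The root, Bb, is scale degree 4 — the same note in F minor and F major; only the chord quality changes. In F major the chord on Bb is Bb–D–F–A.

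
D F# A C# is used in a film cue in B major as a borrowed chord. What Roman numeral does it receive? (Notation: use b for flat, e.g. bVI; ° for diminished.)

The root D is the lowered 3rd scale degree — diatonically B major has D# there. D–F#–A–C# is a major-seventh chord — the form found in B minor, not the diatonic iii (D#m). Borrowed into B major it is written bIIImaj7.

bIIImaj7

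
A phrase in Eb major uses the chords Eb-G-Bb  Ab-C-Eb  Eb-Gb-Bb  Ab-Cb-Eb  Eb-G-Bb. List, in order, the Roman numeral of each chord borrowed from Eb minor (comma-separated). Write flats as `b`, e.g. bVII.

In Eb major the diatonic chords are Eb, Fm, Gm, Ab, Bb, Cm, Ddim. Eb–G–Bb = Eb and Ab–C–Eb = Ab both belong to that set. But Eb–Gb–Bb is foreign: the diatonic I on degree 1 is Eb, whereas Ebm comes from Eb minor. It is labeled i. But Ab–Cb–Eb is foreign: the diatonic IV on degree 4 is Ab, whereas Abm comes from Eb minor. It is labeled iv.

i, iv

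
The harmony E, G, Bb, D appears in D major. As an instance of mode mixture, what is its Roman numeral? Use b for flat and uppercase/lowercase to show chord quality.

iiø7

The root E is the diatonic 2nd degree of D major; the borrowing shows in the chord quality. E–G–Bb–D is a half-diminished-seventh chord — the form found in D minor, not the diatonic ii (Em). Borrowed into D major it is written iiø7.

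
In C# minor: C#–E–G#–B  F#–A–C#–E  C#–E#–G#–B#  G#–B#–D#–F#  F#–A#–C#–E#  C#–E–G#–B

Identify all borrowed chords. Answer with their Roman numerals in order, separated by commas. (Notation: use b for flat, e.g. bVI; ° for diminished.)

Imaj7, IVmaj7

The diatonic triads in C# minor (with V from harmonic minor) are C#m, D#dim, E, F#m, G#, A, B. Of the given chords, C#–E–G#–B = C#m7, F#–A–C#–E = F#m7 and G#–B#–D#–F# = G#7 are diatonic. C#–E#–G#–B# doesn't fit — on degree 1 C# minor would have C#m (i). C#maj7 is the degree-1 chord of C# major, so it is the borrowed Imaj7. F#–A#–C#–E# is not: scale degree 4 in C# minor carries F#m (iv). In C# major the chord on that degree is F#maj7, so here it functions as IVmaj7, borrowed from the parallel major.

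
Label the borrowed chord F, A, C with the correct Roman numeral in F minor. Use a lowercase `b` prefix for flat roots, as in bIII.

I

F is scale degree 1 in F minor. F–A–C is a major chord — the form found in F major, not the diatonic i (Fm). Borrowed into F minor it is written I.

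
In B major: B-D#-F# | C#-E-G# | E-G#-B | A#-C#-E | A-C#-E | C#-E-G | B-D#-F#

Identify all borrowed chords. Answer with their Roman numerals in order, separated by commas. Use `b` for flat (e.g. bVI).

bVII, ii°

In B major the diatonic chords are B, C#m, D#m, E, F#, G#m, A#dim. B–D#–F# = B, C#–E–G# = C#m, E–G#–B = E and A#–C#–E = A#dim are all diatonic. But A–C#–E is foreign: the diatonic vii° on degree 7 is A#dim, whereas A comes from B minor. It is labeled bVII. C#–E–G is not: scale degree 2 in B major carries C#m (ii). In B minor the chord on that degree is C#dim, so here it functions as ii°, borrowed from the parallel minor.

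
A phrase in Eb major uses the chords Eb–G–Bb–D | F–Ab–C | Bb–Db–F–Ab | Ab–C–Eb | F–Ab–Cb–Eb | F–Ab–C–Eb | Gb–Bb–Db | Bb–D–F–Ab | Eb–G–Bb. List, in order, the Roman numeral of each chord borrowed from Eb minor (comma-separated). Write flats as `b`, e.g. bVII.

In Eb major the diatonic chords are Eb, Fm, Gm, Ab, Bb, Cm, Ddim. Eb–G–Bb–D = Ebmaj7, F–Ab–C = Fm, Ab–C–Eb = Ab, F–Ab–C–Eb = Fm7, Bb–D–F–Ab = Bb7 and Eb–G–Bb = Eb are all diatonic. But Bb–Db–F–Ab is foreign: the diatonic V on degree 5 is Bb, whereas Bbm7 comes from Eb minor. It is labeled v7. F–Ab–Cb–Eb doesn't fit — on degree 2 Eb major would have Fm (ii). Fm7b5 is the degree-2 chord of Eb minor, so it is the borrowed iiø7. But Gb–Bb–Db is foreign: the diatonic iii on degree 3 is Gm, whereas Gb comes from Eb minor. It is labeled bIII.

v7, iiø7, bIII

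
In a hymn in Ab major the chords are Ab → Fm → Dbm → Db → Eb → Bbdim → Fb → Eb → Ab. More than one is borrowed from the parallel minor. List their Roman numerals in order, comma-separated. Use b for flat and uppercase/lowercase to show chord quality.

iv, ii°, bVI

Ab major has the diatonic set Ab, Bbm, Cm, Db, Eb, Fm, Gdim. Ab, Fm, Db and Eb all belong to that set. Dbm (Db–Fb–Ab) doesn't fit — on degree 4 Ab major would have Db (IV). Dbm is the degree-4 chord of Ab minor, so it is the borrowed iv. Bbdim (Bb–Db–Fb) doesn't fit — on degree 2 Ab major would have Bbm (ii). Bbdim is the degree-2 chord of Ab minor, so it is the borrowed ii°. Fb (Fb–Ab–Cb) is not: scale degree 6 in Ab major carries Fm (vi). In Ab minor the chord on that degree is Fb, so here it functions as bVI, borrowed from the parallel minor.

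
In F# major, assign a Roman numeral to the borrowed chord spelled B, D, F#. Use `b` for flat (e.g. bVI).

iv

B is scale degree 4 in F# major. Diatonically F# major has B (IV) on that degree; B–D–F# is instead the minor chord native to F# minor, so it takes the label iv.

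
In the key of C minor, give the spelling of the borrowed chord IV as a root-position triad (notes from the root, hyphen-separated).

The root, F, is scale degree 4 — the same note in C minor and C major; only the chord quality changes. Building the major chord from the parallel major on F: F–A–C.

F-A-C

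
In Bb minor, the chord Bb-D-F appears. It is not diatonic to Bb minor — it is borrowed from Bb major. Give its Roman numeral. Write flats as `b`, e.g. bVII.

Bb is scale degree 1 in Bb minor. Diatonically Bb minor has Bbm (i) on that degree; Bb–D–F is instead the major chord native to Bb major, so it takes the label I.

I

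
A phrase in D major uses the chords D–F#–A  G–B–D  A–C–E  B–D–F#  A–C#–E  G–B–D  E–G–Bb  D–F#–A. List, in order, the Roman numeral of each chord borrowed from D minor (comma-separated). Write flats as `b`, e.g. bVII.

v, ii°

The diatonic triads in D major are D, Em, F#m, G, A, Bm, C#dim. D–F#–A = D, G–B–D = G, B–D–F# = Bm and A–C#–E = A all belong to that set. A–C–E is not: scale degree 5 in D major carries A (V). In D minor the chord on that degree is Am, so here it functions as v, borrowed from the parallel minor. But E–G–Bb is foreign: the diatonic ii on degree 2 is Em, whereas Edim comes from D minor. It is labeled ii°.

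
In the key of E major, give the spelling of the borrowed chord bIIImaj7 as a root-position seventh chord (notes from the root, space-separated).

bIIImaj7 is built on the lowered scale degree 3. In E major degree 3 is G#; lowered it becomes G. In E minor the chord on G is G–B–D–F#.

G B D F#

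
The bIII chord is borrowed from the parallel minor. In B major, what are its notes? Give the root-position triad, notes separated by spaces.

Scale degree 3 in B major is D#. bIII uses the lowered form, D, taken from B minor. In B minor the chord on D is D–F#–A.

D F# A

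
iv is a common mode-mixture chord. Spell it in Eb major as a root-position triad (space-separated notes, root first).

iv is built on scale degree 4, which is Ab in both Eb major and its parallel. In Eb minor the chord on Ab is Ab–Cb–Eb.

Ab Cb Eb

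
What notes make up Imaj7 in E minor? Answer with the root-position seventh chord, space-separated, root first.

E G# B D#

The root, E, is scale degree 1 — the same note in E minor and E major; only the chord quality changes. Stacking thirds in E major on E gives E–G#–B–D#.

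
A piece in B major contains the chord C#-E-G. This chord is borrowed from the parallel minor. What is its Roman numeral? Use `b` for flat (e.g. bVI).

ii°

The root C# is the diatonic 2nd degree of B major; the borrowing shows in the chord quality. C#–E–G is a diminished chord — the form found in B minor, not the diatonic ii (C#m). Borrowed into B major it is written ii°.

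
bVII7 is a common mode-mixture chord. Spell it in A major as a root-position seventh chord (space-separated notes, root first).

Scale degree 7 in A major is G#. bVII7 uses the lowered form, G, taken from A minor. Stacking thirds in A minor on G gives G–B–D–F.

G B D F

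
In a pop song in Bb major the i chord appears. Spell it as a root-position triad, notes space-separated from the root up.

Bb Db F

i is built on scale degree 1, which is Bb in both Bb major and its parallel. Stacking thirds in Bb minor on Bb gives Bb–Db–F.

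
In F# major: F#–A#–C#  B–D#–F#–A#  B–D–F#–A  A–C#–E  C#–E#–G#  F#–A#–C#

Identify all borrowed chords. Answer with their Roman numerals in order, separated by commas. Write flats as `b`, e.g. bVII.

The diatonic triads in F# major are F#, G#m, A#m, B, C#, D#m, E#dim. F#–A#–C# = F#, B–D#–F#–A# = Bmaj7 and C#–E#–G# = C# are all diatonic. B–D–F#–A doesn't fit — on degree 4 F# major would have B (IV). Bm7 is the degree-4 chord of F# minor, so it is the borrowed iv7. A–C#–E doesn't fit — on degree 3 F# major would have A#m (iii). A is the degree-3 chord of F# minor, so it is the borrowed bIII.

iv7, bIII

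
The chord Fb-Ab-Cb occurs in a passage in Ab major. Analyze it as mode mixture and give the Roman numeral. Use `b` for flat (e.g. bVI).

bVI

Fb is the lowered form of scale degree 6 in Ab major (the diatonic degree 6 is F). The diatonic chord on degree 6 would be Fm (vi), but Fb–Ab–Cb is the major chord from Ab minor. As a borrowed chord it is labeled bVI.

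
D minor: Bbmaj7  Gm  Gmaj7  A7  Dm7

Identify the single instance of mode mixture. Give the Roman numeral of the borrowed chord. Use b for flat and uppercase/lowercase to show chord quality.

IVmaj7

D minor has the diatonic set Dm, Edim, F, Gm, A, Bb, C (with V from harmonic minor). Bbmaj7, Gm, A7 and Dm7 are all diatonic. Gmaj7 (G–B–D–F#) is not: scale degree 4 in D minor carries Gm (iv). In D major the chord on that degree is Gmaj7, so here it functions as IVmaj7, borrowed from the parallel major.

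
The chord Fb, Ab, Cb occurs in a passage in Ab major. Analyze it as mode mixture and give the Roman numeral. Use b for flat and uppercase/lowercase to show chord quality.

bVI

Fb is the lowered form of scale degree 6 in Ab major (the diatonic degree 6 is F). Fb–Ab–Cb is a major chord — the form found in Ab minor, not the diatonic vi (Fm). Borrowed into Ab major it is written bVI.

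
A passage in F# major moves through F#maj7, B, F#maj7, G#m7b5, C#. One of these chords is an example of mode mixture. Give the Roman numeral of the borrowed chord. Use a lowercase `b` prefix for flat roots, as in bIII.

In F# major the diatonic chords are F#, G#m, A#m, B, C#, D#m, E#dim. F#maj7, B and C# all belong to that set. G#m7b5 (G#–B–D–F#) is not: scale degree 2 in F# major carries G#m (ii). In F# minor the chord on that degree is G#m7b5, so here it functions as iiø7, borrowed from the parallel minor.

iiø7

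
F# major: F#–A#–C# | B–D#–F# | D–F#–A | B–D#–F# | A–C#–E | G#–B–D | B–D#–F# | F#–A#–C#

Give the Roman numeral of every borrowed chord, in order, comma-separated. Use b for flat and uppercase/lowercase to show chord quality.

The diatonic triads in F# major are F#, G#m, A#m, B, C#, D#m, E#dim. F#–A#–C# = F# and B–D#–F# = B both belong to that set. D–F#–A doesn't fit — on degree 6 F# major would have D#m (vi). D is the degree-6 chord of F# minor, so it is the borrowed bVI. A–C#–E doesn't fit — on degree 3 F# major would have A#m (iii). A is the degree-3 chord of F# minor, so it is the borrowed bIII. G#–B–D doesn't fit — on degree 2 F# major would have G#m (ii). G#dim is the degree-2 chord of F# minor, so it is the borrowed ii°.

bVI, bIII, ii°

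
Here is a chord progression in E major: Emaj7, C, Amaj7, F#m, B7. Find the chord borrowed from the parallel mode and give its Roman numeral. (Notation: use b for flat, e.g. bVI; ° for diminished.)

In E major the diatonic chords are E, F#m, G#m, A, B, C#m, D#dim. Emaj7, Amaj7, F#m and B7 are all diatonic. C (C–E–G) is not: scale degree 6 in E major carries C#m (vi). In E minor the chord on that degree is C, so here it functions as bVI, borrowed from the parallel minor.

bVI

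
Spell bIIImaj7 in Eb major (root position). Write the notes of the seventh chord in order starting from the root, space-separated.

Scale degree 3 in Eb major is G. bIIImaj7 uses the lowered form, Gb, taken from Eb minor. In Eb minor the chord on Gb is Gb–Bb–Db–F.

Gb Bb Db F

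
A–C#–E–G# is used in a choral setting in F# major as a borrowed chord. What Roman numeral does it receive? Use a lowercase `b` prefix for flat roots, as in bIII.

In F# major scale degree 3 is A#; A is its lowered form, from F# minor. Diatonically F# major has A#m (iii) on that degree; A–C#–E–G# is instead the major-seventh chord native to F# minor, so it takes the label bIIImaj7.

bIIImaj7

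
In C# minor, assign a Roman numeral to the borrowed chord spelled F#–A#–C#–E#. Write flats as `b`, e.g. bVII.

The root F# is the diatonic 4th degree of C# minor; the borrowing shows in the chord quality. The diatonic chord on degree 4 would be F#m (iv), but F#–A#–C#–E# is the major-seventh chord from C# major. As a borrowed chord it is labeled IVmaj7.

IVmaj7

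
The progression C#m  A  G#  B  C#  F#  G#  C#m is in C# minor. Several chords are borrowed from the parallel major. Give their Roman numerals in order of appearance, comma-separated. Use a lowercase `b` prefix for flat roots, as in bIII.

The diatonic triads in C# minor (with V from harmonic minor) are C#m, D#dim, E, F#m, G#, A, B. Of the given chords, C#m, A, G# and B are diatonic. C# (C#–E#–G#) is not: scale degree 1 in C# minor carries C#m (i). In C# major the chord on that degree is C#, so here it functions as I, borrowed from the parallel major. F# (F#–A#–C#) doesn't fit — on degree 4 C# minor would have F#m (iv). F# is the degree-4 chord of C# major, so it is the borrowed IV.

I, IV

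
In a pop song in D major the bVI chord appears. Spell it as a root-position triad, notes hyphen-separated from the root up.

bVI is built on the lowered scale degree 6. In D major degree 6 is B; lowered it becomes Bb. Building the major chord from the parallel minor on Bb: Bb–D–F.

Bb-D-F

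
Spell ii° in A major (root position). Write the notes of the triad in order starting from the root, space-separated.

B D F

ii° is built on scale degree 2, which is B in both A major and its parallel. In A minor the chord on B is B–D–F.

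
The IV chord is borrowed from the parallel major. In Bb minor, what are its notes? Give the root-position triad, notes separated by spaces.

Eb G Bb

IV is built on scale degree 4, which is Eb in both Bb minor and its parallel. Building the major chord from the parallel major on Eb: Eb–G–Bb.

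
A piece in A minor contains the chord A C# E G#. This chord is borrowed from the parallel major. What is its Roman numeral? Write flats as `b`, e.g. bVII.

Imaj7

A is scale degree 1 in A minor. Diatonically A minor has Am (i) on that degree; A–C#–E–G# is instead the major-seventh chord native to A major, so it takes the label Imaj7.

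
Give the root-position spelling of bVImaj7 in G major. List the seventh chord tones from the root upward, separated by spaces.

Eb G Bb D

Scale degree 6 in G major is E. bVImaj7 uses the lowered form, Eb, taken from G minor. Building the major-seventh chord from the parallel minor on Eb: Eb–G–Bb–D.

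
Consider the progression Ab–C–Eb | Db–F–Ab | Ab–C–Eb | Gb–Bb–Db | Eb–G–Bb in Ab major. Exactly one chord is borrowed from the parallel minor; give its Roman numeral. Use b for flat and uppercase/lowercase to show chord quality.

bVII

The diatonic triads in Ab major are Ab, Bbm, Cm, Db, Eb, Fm, Gdim. Of the given chords, Ab–C–Eb = Ab, Db–F–Ab = Db and Eb–G–Bb = Eb are diatonic. But Gb–Bb–Db is foreign: the diatonic vii° on degree 7 is Gdim, whereas Gb comes from Ab minor. It is labeled bVII.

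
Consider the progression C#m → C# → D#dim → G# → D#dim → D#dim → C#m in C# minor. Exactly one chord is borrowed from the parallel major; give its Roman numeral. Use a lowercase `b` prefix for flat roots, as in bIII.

The diatonic triads in C# minor (with V from harmonic minor) are C#m, D#dim, E, F#m, G#, A, B. C#m, D#dim and G# all belong to that set. C# (C#–E#–G#) is not: scale degree 1 in C# minor carries C#m (i). In C# major the chord on that degree is C#, so here it functions as I, borrowed from the parallel major.

I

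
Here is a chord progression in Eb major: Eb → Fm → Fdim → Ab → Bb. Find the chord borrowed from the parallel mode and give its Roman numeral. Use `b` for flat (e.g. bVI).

Eb major has the diatonic set Eb, Fm, Gm, Ab, Bb, Cm, Ddim. Of the given chords, Eb, Fm, Ab and Bb are diatonic. Fdim (F–Ab–Cb) is not: scale degree 2 in Eb major carries Fm (ii). In Eb minor the chord on that degree is Fdim, so here it functions as ii°, borrowed from the parallel minor.

ii°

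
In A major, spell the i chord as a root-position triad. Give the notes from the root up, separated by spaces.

A C E

i is built on scale degree 1, which is A in both A major and its parallel. Building the minor chord from the parallel minor on A: A–C–E.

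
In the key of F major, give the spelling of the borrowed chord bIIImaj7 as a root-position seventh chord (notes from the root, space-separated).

Ab C Eb G

Scale degree 3 in F major is A. bIIImaj7 uses the lowered form, Ab, taken from F minor. Stacking thirds in F minor on Ab gives Ab–C–Eb–G.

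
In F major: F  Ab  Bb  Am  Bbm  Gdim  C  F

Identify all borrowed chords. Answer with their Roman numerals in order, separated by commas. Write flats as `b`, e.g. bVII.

The diatonic triads in F major are F, Gm, Am, Bb, C, Dm, Edim. Of the given chords, F, Bb, Am and C are diatonic. Ab (Ab–C–Eb) is not: scale degree 3 in F major carries Am (iii). In F minor the chord on that degree is Ab, so here it functions as bIII, borrowed from the parallel minor. Bbm (Bb–Db–F) doesn't fit — on degree 4 F major would have Bb (IV). Bbm is the degree-4 chord of F minor, so it is the borrowed iv. Gdim (G–Bb–Db) doesn't fit — on degree 2 F major would have Gm (ii). Gdim is the degree-2 chord of F minor, so it is the borrowed ii°.

bIII, iv, ii°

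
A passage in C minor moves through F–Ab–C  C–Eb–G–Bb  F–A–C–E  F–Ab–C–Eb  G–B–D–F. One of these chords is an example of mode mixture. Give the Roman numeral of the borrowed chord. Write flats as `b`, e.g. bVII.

IVmaj7

The diatonic triads in C minor (with V from harmonic minor) are Cm, Ddim, Eb, Fm, G, Ab, Bb. Of the given chords, F–Ab–C = Fm, C–Eb–G–Bb = Cm7, F–Ab–C–Eb = Fm7 and G–B–D–F = G7 are diatonic. But F–A–C–E is foreign: the diatonic iv on degree 4 is Fm, whereas Fmaj7 comes from C major. It is labeled IVmaj7.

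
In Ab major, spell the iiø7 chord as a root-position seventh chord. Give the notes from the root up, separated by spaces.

Bb Db Fb Ab

iiø7 is built on scale degree 2, which is Bb in both Ab major and its parallel. Building the half-diminished-seventh chord from the parallel minor on Bb: Bb–Db–Fb–Ab.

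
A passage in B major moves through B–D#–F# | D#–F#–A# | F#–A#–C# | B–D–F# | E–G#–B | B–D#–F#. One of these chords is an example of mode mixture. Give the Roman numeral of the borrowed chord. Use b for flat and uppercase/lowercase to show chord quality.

i

B major has the diatonic set B, C#m, D#m, E, F#, G#m, A#dim. B–D#–F# = B, D#–F#–A# = D#m, F#–A#–C# = F# and E–G#–B = E are all diatonic. B–D–F# is not: scale degree 1 in B major carries B (I). In B minor the chord on that degree is Bm, so here it functions as i, borrowed from the parallel minor.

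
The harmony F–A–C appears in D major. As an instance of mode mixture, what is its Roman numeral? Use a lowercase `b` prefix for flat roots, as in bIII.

In D major scale degree 3 is F#; F is its lowered form, from D minor. F–A–C is a major chord — the form found in D minor, not the diatonic iii (F#m). Borrowed into D major it is written bIII.

bIII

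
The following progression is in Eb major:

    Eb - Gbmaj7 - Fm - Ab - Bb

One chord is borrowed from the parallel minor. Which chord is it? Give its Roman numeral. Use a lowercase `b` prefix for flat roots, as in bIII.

In Eb major the diatonic chords are Eb, Fm, Gm, Ab, Bb, Cm, Ddim. Eb, Fm, Ab and Bb are all diatonic. Gbmaj7 (Gb–Bb–Db–F) is not: scale degree 3 in Eb major carries Gm (iii). In Eb minor the chord on that degree is Gbmaj7, so here it functions as bIIImaj7, borrowed from the parallel minor.

bIIImaj7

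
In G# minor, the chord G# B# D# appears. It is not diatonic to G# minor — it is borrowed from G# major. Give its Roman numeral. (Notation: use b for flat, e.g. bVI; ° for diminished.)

I

The root G# is the diatonic 1st degree of G# minor; the borrowing shows in the chord quality. Diatonically G# minor has G#m (i) on that degree; G#–B#–D# is instead the major chord native to G# major, so it takes the label I.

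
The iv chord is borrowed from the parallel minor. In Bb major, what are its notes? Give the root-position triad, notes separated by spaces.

The root, Eb, is scale degree 4 — the same note in Bb major and Bb minor; only the chord quality changes. In Bb minor the chord on Eb is Eb–Gb–Bb.

Eb Gb Bb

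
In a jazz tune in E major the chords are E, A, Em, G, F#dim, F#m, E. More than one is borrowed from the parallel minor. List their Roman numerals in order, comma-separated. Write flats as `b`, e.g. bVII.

i, bIII, ii°

The diatonic triads in E major are E, F#m, G#m, A, B, C#m, D#dim. Of the given chords, E, A and F#m are diatonic. Em (E–G–B) doesn't fit — on degree 1 E major would have E (I). Em is the degree-1 chord of E minor, so it is the borrowed i. But G (G–B–D) is foreign: the diatonic iii on degree 3 is G#m, whereas G comes from E minor. It is labeled bIII. F#dim (F#–A–C) is not: scale degree 2 in E major carries F#m (ii). In E minor the chord on that degree is F#dim, so here it functions as ii°, borrowed from the parallel minor.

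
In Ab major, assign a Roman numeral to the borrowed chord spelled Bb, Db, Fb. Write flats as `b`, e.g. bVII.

ii°

The root Bb is the diatonic 2nd degree of Ab major; the borrowing shows in the chord quality. Diatonically Ab major has Bbm (ii) on that degree; Bb–Db–Fb is instead the diminished chord native to Ab minor, so it takes the label ii°.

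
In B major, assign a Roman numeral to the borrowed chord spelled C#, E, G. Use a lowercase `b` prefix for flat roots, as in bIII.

ii°

The root C# is the diatonic 2nd degree of B major; the borrowing shows in the chord quality. Diatonically B major has C#m (ii) on that degree; C#–E–G is instead the diminished chord native to B minor, so it takes the label ii°.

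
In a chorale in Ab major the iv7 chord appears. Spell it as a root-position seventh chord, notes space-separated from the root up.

Db Fb Ab Cb

The root, Db, is scale degree 4 — the same note in Ab major and Ab minor; only the chord quality changes. Stacking thirds in Ab minor on Db gives Db–Fb–Ab–Cb.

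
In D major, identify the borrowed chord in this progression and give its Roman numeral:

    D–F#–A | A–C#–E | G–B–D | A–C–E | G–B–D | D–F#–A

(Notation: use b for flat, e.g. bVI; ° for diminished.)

v

In D major the diatonic chords are D, Em, F#m, G, A, Bm, C#dim. D–F#–A = D, A–C#–E = A and G–B–D = G all belong to that set. A–C–E doesn't fit — on degree 5 D major would have A (V). Am is the degree-5 chord of D minor, so it is the borrowed v.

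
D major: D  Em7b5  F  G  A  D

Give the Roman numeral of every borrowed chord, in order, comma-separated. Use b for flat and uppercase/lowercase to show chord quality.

iiø7, bIII

The diatonic triads in D major are D, Em, F#m, G, A, Bm, C#dim. D, G and A all belong to that set. Em7b5 (E–G–Bb–D) is not: scale degree 2 in D major carries Em (ii). In D minor the chord on that degree is Em7b5, so here it functions as iiø7, borrowed from the parallel minor. F (F–A–C) doesn't fit — on degree 3 D major would have F#m (iii). F is the degree-3 chord of D minor, so it is the borrowed bIII.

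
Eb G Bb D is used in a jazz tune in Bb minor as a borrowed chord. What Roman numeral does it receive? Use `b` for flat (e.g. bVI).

The root Eb is the diatonic 4th degree of Bb minor; the borrowing shows in the chord quality. Diatonically Bb minor has Ebm (iv) on that degree; Eb–G–Bb–D is instead the major-seventh chord native to Bb major, so it takes the label IVmaj7.

IVmaj7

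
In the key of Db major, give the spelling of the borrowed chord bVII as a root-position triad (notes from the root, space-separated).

Cb Eb Gb

Scale degree 7 in Db major is C. bVII uses the lowered form, Cb, taken from Db minor. Stacking thirds in Db minor on Cb gives Cb–Eb–Gb.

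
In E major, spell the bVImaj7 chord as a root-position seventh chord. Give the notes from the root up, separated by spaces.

Scale degree 6 in E major is C#. bVImaj7 uses the lowered form, C, taken from E minor. In E minor the chord on C is C–E–G–B.

C E G B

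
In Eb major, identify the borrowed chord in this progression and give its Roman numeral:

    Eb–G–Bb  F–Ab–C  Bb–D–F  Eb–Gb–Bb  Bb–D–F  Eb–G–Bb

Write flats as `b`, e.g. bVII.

In Eb major the diatonic chords are Eb, Fm, Gm, Ab, Bb, Cm, Ddim. Eb–G–Bb = Eb, F–Ab–C = Fm and Bb–D–F = Bb all belong to that set. Eb–Gb–Bb is not: scale degree 1 in Eb major carries Eb (I). In Eb minor the chord on that degree is Ebm, so here it functions as i, borrowed from the parallel minor.

i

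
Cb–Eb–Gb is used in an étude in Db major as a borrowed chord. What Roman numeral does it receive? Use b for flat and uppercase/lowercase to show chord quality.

bVII

In Db major scale degree 7 is C; Cb is its lowered form, from Db minor. The diatonic chord on degree 7 would be Cdim (vii°), but Cb–Eb–Gb is the major chord from Db minor. As a borrowed chord it is labeled bVII.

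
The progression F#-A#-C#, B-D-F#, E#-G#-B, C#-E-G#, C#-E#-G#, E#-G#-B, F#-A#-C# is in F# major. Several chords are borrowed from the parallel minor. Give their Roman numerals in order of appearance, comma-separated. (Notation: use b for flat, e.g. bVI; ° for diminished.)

iv, v

The diatonic triads in F# major are F#, G#m, A#m, B, C#, D#m, E#dim. F#–A#–C# = F#, E#–G#–B = E#dim and C#–E#–G# = C# are all diatonic. But B–D–F# is foreign: the diatonic IV on degree 4 is B, whereas Bm comes from F# minor. It is labeled iv. But C#–E–G# is foreign: the diatonic V on degree 5 is C#, whereas C#m comes from F# minor. It is labeled v.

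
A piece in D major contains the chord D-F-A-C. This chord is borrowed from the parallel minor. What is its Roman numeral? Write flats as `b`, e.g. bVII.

i7

D is scale degree 1 in D major. Diatonically D major has D (I) on that degree; D–F–A–C is instead the minor-seventh chord native to D minor, so it takes the label i7.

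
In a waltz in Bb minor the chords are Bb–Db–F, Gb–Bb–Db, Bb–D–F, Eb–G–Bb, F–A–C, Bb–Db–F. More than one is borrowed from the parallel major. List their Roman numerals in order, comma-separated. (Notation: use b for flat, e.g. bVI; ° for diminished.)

The diatonic triads in Bb minor (with V from harmonic minor) are Bbm, Cdim, Db, Ebm, F, Gb, Ab. Of the given chords, Bb–Db–F = Bbm, Gb–Bb–Db = Gb and F–A–C = F are diatonic. Bb–D–F is not: scale degree 1 in Bb minor carries Bbm (i). In Bb major the chord on that degree is Bb, so here it functions as I, borrowed from the parallel major. Eb–G–Bb doesn't fit — on degree 4 Bb minor would have Ebm (iv). Eb is the degree-4 chord of Bb major, so it is the borrowed IV.

I, IV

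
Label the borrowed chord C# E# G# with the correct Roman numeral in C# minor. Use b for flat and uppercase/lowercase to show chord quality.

I

The root C# is the diatonic 1st degree of C# minor; the borrowing shows in the chord quality. C#–E#–G# is a major chord — the form found in C# major, not the diatonic i (C#m). Borrowed into C# minor it is written I.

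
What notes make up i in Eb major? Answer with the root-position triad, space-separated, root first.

Eb Gb Bb

i is built on scale degree 1, which is Eb in both Eb major and its parallel. Building the minor chord from the parallel minor on Eb: Eb–Gb–Bb.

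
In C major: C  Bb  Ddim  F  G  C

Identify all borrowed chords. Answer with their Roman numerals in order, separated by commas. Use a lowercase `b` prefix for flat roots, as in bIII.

In C major the diatonic chords are C, Dm, Em, F, G, Am, Bdim. Of the given chords, C, F and G are diatonic. But Bb (Bb–D–F) is foreign: the diatonic vii° on degree 7 is Bdim, whereas Bb comes from C minor. It is labeled bVII. But Ddim (D–F–Ab) is foreign: the diatonic ii on degree 2 is Dm, whereas Ddim comes from C minor. It is labeled ii°.

bVII, ii°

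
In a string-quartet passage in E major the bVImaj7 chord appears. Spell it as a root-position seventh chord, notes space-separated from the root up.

C E G B

Scale degree 6 in E major is C#. bVImaj7 uses the lowered form, C, taken from E minor. Building the major-seventh chord from the parallel minor on C: C–E–G–B.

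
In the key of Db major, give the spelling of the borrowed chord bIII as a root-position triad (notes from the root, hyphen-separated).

Scale degree 3 in Db major is F. bIII uses the lowered form, Fb, taken from Db minor. Stacking thirds in Db minor on Fb gives Fb–Ab–Cb.

Fb-Ab-Cb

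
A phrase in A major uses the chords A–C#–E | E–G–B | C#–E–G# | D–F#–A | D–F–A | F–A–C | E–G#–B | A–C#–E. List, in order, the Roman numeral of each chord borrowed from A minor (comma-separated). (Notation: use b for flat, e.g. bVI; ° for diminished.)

In A major the diatonic chords are A, Bm, C#m, D, E, F#m, G#dim. Of the given chords, A–C#–E = A, C#–E–G# = C#m, D–F#–A = D and E–G#–B = E are diatonic. E–G–B doesn't fit — on degree 5 A major would have E (V). Em is the degree-5 chord of A minor, so it is the borrowed v. D–F–A doesn't fit — on degree 4 A major would have D (IV). Dm is the degree-4 chord of A minor, so it is the borrowed iv. F–A–C is not: scale degree 6 in A major carries F#m (vi). In A minor the chord on that degree is F, so here it functions as bVI, borrowed from the parallel minor.

v, iv, bVI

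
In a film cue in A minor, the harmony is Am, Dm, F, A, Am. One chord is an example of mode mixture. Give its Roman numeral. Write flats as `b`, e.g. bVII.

In A minor (with V from harmonic minor) the diatonic chords are Am, Bdim, C, Dm, E, F, G. Of the given chords, Am, Dm and F are diatonic. A (A–C#–E) is not: scale degree 1 in A minor carries Am (i). In A major the chord on that degree is A, so here it functions as I, borrowed from the parallel major.

I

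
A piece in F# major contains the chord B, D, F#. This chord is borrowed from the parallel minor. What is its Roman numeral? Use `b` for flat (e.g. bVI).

iv

The root B is the diatonic 4th degree of F# major; the borrowing shows in the chord quality. The diatonic chord on degree 4 would be B (IV), but B–D–F# is the minor chord from F# minor. As a borrowed chord it is labeled iv.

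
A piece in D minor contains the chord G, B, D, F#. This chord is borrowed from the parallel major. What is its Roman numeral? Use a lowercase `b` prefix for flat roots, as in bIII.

G is scale degree 4 in D minor. G–B–D–F# is a major-seventh chord — the form found in D major, not the diatonic iv (Gm). Borrowed into D minor it is written IVmaj7.

IVmaj7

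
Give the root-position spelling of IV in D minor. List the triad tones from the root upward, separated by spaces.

G B D

The root, G, is scale degree 4 — the same note in D minor and D major; only the chord quality changes. Stacking thirds in D major on G gives G–B–D.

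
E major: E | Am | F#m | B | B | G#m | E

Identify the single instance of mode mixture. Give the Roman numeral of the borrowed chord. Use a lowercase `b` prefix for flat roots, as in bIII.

The diatonic triads in E major are E, F#m, G#m, A, B, C#m, D#dim. Of the given chords, E, F#m, B and G#m are diatonic. Am (A–C–E) doesn't fit — on degree 4 E major would have A (IV). Am is the degree-4 chord of E minor, so it is the borrowed iv.

iv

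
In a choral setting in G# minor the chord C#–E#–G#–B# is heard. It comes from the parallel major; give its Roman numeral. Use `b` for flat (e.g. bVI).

IVmaj7

The root C# is the diatonic 4th degree of G# minor; the borrowing shows in the chord quality. Diatonically G# minor has C#m (iv) on that degree; C#–E#–G#–B# is instead the major-seventh chord native to G# major, so it takes the label IVmaj7.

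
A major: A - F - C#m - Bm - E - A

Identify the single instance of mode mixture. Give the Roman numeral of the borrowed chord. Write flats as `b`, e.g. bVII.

In A major the diatonic chords are A, Bm, C#m, D, E, F#m, G#dim. A, C#m, Bm and E are all diatonic. F (F–A–C) doesn't fit — on degree 6 A major would have F#m (vi). F is the degree-6 chord of A minor, so it is the borrowed bVI.

bVI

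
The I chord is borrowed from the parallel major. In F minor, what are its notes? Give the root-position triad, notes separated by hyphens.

The root, F, is scale degree 1 — the same note in F minor and F major; only the chord quality changes. In F major the chord on F is F–A–C.

F-A-C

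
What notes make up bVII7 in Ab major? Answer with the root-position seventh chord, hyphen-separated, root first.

The root of bVII7 is the lowered 7th degree: G becomes Gb. Building the dominant-seventh chord from the parallel minor on Gb: Gb–Bb–Db–Fb.

Gb-Bb-Db-Fb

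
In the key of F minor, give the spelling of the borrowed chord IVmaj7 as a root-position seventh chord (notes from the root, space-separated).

The root, Bb, is scale degree 4 — the same note in F minor and F major; only the chord quality changes. Stacking thirds in F major on Bb gives Bb–D–F–A.

Bb D F A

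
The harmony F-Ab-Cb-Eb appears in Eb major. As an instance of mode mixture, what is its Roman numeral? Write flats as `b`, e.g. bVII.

iiø7

The root F is the diatonic 2nd degree of Eb major; the borrowing shows in the chord quality. The diatonic chord on degree 2 would be Fm (ii), but F–Ab–Cb–Eb is the half-diminished-seventh chord from Eb minor. As a borrowed chord it is labeled iiø7.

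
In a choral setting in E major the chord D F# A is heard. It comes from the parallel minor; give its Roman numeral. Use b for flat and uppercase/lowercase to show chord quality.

bVII

The root D is the lowered 7th scale degree — diatonically E major has D# there. D–F#–A is a major chord — the form found in E minor, not the diatonic vii° (D#dim). Borrowed into E major it is written bVII.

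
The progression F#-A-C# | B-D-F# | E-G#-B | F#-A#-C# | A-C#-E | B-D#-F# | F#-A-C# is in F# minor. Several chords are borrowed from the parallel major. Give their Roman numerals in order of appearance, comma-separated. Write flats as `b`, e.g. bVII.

I, IV

In F# minor (with V from harmonic minor) the diatonic chords are F#m, G#dim, A, Bm, C#, D, E. Of the given chords, F#–A–C# = F#m, B–D–F# = Bm, E–G#–B = E and A–C#–E = A are diatonic. F#–A#–C# is not: scale degree 1 in F# minor carries F#m (i). In F# major the chord on that degree is F#, so here it functions as I, borrowed from the parallel major. B–D#–F# is not: scale degree 4 in F# minor carries Bm (iv). In F# major the chord on that degree is B, so here it functions as IV, borrowed from the parallel major.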